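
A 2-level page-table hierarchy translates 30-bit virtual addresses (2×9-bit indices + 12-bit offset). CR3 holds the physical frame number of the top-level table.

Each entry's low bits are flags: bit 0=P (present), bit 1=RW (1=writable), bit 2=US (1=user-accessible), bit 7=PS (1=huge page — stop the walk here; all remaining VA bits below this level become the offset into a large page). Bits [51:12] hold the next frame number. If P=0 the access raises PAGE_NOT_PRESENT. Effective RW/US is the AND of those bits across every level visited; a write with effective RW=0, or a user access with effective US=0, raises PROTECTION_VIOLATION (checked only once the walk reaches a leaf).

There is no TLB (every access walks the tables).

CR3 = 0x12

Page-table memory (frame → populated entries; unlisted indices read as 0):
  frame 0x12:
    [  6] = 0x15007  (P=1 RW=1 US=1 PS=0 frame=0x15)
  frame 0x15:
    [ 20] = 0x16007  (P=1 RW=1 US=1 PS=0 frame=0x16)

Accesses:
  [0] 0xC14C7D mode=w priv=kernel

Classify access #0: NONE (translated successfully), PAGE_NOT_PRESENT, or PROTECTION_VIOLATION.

Trace:
#0 VA=0xC14C7D (w,kernel):
  L0 @0x12[6] → 0x15007  P=1,RW=1,US=1,PS=0
  L1 @0x15[20] → 0x16007  P=1,RW=1,US=1,PS=0
  ⇒ phys 0x16C7D  [2 reads]

Access #0 fault: NONE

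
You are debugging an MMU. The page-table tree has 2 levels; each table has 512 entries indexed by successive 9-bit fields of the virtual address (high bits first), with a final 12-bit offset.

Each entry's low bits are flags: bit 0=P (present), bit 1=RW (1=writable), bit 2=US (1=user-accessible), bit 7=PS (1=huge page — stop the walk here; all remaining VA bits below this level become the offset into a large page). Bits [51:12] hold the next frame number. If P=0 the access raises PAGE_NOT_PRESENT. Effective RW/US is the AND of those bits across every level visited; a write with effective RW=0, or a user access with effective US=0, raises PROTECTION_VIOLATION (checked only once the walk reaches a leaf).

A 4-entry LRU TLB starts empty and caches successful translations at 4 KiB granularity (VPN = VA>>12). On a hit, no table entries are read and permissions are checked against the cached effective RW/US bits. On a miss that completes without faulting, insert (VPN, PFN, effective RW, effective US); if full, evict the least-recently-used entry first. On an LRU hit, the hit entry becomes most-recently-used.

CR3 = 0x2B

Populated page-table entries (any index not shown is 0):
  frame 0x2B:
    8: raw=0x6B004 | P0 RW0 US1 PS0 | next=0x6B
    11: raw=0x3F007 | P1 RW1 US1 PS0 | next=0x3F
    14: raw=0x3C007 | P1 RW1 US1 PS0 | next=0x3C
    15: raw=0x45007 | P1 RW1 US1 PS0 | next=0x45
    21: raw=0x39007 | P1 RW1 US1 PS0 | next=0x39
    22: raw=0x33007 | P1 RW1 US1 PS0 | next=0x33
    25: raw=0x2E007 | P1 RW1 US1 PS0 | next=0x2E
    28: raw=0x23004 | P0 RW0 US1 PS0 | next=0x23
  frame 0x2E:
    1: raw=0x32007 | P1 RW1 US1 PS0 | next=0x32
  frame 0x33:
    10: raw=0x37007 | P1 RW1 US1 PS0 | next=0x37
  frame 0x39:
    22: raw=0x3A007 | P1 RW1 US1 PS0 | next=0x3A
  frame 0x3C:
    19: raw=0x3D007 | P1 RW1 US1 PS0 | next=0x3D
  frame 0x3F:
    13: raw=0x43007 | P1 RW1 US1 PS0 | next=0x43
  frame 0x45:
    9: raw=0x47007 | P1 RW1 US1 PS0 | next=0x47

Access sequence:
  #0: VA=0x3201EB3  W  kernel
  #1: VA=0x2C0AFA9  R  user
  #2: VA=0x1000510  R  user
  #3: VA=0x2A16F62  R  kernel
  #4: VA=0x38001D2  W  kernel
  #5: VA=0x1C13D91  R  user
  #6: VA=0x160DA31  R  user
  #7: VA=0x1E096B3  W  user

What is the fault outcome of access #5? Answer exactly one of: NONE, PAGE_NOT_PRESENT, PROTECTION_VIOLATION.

Per-access translation:
#0 VA=0x3201EB3 (w,kernel):
  lvl0: tbl 0x2B, slot 25 ⇒ 0x2E007 (P1/RW1/US1/PS0)
  lvl1: tbl 0x2E, slot 1 ⇒ 0x32007 (P1/RW1/US1/PS0)
  → PA=0x32EB3  (2 entries read)
#1 VA=0x2C0AFA9 (r,user):
  lvl0: tbl 0x2B, slot 22 ⇒ 0x33007 (P1/RW1/US1/PS0)
  lvl1: tbl 0x33, slot 10 ⇒ 0x37007 (P1/RW1/US1/PS0)
  → PA=0x37FA9  (2 entries read)
#2 VA=0x1000510 (r,user):
  lvl0: tbl 0x2B, slot 8 ⇒ 0x6B004 (P0/RW0/US1/PS0)
  ✗ PAGE_NOT_PRESENT  [1 reads]
#3 VA=0x2A16F62 (r,kernel):
  lvl0: tbl 0x2B, slot 21 ⇒ 0x39007 (P1/RW1/US1/PS0)
  lvl1: tbl 0x39, slot 22 ⇒ 0x3A007 (P1/RW1/US1/PS0)
  → PA=0x3AF62  (2 entries read)
#4 VA=0x38001D2 (w,kernel):
  lvl0: tbl 0x2B, slot 28 ⇒ 0x23004 (P0/RW0/US1/PS0)
  ✗ PAGE_NOT_PRESENT  [1 reads]
#5 VA=0x1C13D91 (r,user):
  lvl0: tbl 0x2B, slot 14 ⇒ 0x3C007 (P1/RW1/US1/PS0)
  lvl1: tbl 0x3C, slot 19 ⇒ 0x3D007 (P1/RW1/US1/PS0)
  → PA=0x3DD91  (2 entries read)
#6 VA=0x160DA31 (r,user):
  lvl0: tbl 0x2B, slot 11 ⇒ 0x3F007 (P1/RW1/US1/PS0)
  lvl1: tbl 0x3F, slot 13 ⇒ 0x43007 (P1/RW1/US1/PS0)
  → PA=0x43A31  (2 entries read)
#7 VA=0x1E096B3 (w,user):
  lvl0: tbl 0x2B, slot 15 ⇒ 0x45007 (P1/RW1/US1/PS0)
  lvl1: tbl 0x45, slot 9 ⇒ 0x47007 (P1/RW1/US1/PS0)
  → PA=0x476B3  (2 entries read)

Access #5 fault: NONE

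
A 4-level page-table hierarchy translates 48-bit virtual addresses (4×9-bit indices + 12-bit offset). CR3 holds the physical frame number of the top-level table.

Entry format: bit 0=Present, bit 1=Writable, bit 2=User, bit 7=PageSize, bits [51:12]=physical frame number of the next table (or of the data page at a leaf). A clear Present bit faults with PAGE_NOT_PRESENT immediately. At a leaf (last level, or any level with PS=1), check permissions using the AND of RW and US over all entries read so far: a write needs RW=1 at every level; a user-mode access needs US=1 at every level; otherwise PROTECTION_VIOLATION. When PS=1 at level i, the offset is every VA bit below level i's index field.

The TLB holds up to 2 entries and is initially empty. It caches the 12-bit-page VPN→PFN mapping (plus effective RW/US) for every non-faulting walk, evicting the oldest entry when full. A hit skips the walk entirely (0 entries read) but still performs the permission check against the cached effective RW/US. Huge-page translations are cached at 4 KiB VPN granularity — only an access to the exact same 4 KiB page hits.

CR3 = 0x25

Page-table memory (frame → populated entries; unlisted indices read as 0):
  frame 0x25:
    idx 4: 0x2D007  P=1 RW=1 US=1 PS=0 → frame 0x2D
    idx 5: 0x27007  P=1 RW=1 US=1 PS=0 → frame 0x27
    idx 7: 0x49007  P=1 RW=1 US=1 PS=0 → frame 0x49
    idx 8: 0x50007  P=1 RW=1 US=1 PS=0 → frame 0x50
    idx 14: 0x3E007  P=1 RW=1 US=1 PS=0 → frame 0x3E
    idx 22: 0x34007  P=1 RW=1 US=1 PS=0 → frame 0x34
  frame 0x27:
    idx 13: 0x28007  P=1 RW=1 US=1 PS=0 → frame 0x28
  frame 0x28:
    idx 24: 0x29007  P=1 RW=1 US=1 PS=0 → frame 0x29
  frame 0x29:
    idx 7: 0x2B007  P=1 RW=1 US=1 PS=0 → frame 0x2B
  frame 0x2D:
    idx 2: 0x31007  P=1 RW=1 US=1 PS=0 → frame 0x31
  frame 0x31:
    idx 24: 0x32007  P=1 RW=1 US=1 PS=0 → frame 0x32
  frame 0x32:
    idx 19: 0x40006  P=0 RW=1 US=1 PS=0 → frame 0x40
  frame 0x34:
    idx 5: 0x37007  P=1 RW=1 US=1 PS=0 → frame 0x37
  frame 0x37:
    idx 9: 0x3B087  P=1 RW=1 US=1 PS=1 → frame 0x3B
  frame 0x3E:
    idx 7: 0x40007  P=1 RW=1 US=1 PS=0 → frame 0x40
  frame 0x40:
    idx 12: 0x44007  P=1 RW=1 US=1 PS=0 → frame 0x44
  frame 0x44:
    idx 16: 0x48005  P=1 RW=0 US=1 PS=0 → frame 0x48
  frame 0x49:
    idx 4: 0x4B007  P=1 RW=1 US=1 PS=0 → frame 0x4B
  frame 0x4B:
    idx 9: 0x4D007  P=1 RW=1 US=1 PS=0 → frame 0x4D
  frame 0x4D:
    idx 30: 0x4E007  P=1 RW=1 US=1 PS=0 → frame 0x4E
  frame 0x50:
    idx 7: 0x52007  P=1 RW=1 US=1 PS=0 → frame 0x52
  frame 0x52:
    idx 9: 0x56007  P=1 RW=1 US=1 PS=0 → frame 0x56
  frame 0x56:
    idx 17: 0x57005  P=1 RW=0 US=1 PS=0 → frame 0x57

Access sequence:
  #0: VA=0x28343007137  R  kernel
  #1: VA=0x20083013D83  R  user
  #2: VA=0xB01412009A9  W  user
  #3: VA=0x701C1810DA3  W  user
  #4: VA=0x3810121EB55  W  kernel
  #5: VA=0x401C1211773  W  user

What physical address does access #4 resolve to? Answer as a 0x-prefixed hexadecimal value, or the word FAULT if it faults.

Per-access translation:
#0 VA=0x28343007137 (r,kernel):
  L0 @0x25[5] → 0x27007  P=1,RW=1,US=1,PS=0
  L1 @0x27[13] → 0x28007  P=1,RW=1,US=1,PS=0
  L2 @0x28[24] → 0x29007  P=1,RW=1,US=1,PS=0
  L3 @0x29[7] → 0x2B007  P=1,RW=1,US=1,PS=0
  ⇒ phys 0x2B137  [4 reads]
#1 VA=0x20083013D83 (r,user):
  L0 @0x25[4] → 0x2D007  P=1,RW=1,US=1,PS=0
  L1 @0x2D[2] → 0x31007  P=1,RW=1,US=1,PS=0
  L2 @0x31[24] → 0x32007  P=1,RW=1,US=1,PS=0
  L3 @0x32[19] → 0x40006  P=0,RW=1,US=1,PS=0
  ✗ PAGE_NOT_PRESENT  [4 reads]
#2 VA=0xB01412009A9 (w,user):
  L0 @0x25[22] → 0x34007  P=1,RW=1,US=1,PS=0
  L1 @0x34[5] → 0x37007  P=1,RW=1,US=1,PS=0
  L2 @0x37[9] → 0x3B087  P=1,RW=1,US=1,PS=1
  ⇒ phys 0x3B9A9 (huge @L2)  [3 reads]
#3 VA=0x701C1810DA3 (w,user):
  L0 @0x25[14] → 0x3E007  P=1,RW=1,US=1,PS=0
  L1 @0x3E[7] → 0x40007  P=1,RW=1,US=1,PS=0
  L2 @0x40[12] → 0x44007  P=1,RW=1,US=1,PS=0
  L3 @0x44[16] → 0x48005  P=1,RW=0,US=1,PS=0
  ✗ PROTECTION_VIOLATION  [4 reads]
#4 VA=0x3810121EB55 (w,kernel):
  L0 @0x25[7] → 0x49007  P=1,RW=1,US=1,PS=0
  L1 @0x49[4] → 0x4B007  P=1,RW=1,US=1,PS=0
  L2 @0x4B[9] → 0x4D007  P=1,RW=1,US=1,PS=0
  L3 @0x4D[30] → 0x4E007  P=1,RW=1,US=1,PS=0
  ⇒ phys 0x4EB55  [4 reads]
#5 VA=0x401C1211773 (w,user):
  L0 @0x25[8] → 0x50007  P=1,RW=1,US=1,PS=0
  L1 @0x50[7] → 0x52007  P=1,RW=1,US=1,PS=0
  L2 @0x52[9] → 0x56007  P=1,RW=1,US=1,PS=0
  L3 @0x56[17] → 0x57005  P=1,RW=0,US=1,PS=0
  ✗ PROTECTION_VIOLATION  [4 reads]

Access #4 PA: 0x4EB55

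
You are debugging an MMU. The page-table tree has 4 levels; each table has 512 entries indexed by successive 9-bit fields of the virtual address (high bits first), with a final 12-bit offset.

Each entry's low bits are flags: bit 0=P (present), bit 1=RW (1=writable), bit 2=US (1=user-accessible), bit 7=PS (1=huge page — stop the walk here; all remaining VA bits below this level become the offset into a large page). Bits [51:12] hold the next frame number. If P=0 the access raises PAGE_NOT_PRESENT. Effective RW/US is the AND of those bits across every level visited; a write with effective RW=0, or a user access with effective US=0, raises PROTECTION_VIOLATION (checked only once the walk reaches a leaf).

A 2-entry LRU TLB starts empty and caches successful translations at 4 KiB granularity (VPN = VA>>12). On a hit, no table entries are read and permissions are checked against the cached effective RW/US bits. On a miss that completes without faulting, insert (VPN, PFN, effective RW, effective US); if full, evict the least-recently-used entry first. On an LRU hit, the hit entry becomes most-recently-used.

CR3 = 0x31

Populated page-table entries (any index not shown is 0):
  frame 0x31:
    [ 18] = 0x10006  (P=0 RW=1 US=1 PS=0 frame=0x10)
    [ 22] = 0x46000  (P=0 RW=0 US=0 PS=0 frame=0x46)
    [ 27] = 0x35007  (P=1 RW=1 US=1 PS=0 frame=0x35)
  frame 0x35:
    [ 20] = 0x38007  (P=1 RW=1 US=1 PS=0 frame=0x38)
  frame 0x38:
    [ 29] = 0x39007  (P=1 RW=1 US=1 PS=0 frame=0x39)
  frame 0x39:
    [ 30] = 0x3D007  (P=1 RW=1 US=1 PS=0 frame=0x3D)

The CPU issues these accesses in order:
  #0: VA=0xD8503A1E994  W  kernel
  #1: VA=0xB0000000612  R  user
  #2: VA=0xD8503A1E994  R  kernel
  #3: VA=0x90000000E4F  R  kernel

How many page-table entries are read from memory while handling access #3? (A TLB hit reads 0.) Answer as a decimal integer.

Walk each access:
#0 VA=0xD8503A1E994 (w,kernel):
  lvl0: tbl 0x31, slot 27 ⇒ 0x35007 (P1/RW1/US1/PS0)
  lvl1: tbl 0x35, slot 20 ⇒ 0x38007 (P1/RW1/US1/PS0)
  lvl2: tbl 0x38, slot 29 ⇒ 0x39007 (P1/RW1/US1/PS0)
  lvl3: tbl 0x39, slot 30 ⇒ 0x3D007 (P1/RW1/US1/PS0)
  ⇒ phys 0x3D994  [4 reads]
#1 VA=0xB0000000612 (r,user):
  lvl0: tbl 0x31, slot 22 ⇒ 0x46000 (P0/RW0/US0/PS0)
  ✗ PAGE_NOT_PRESENT  [1 reads]
#2 VA=0xD8503A1E994 (r,kernel):
  TLB hit vpn=0xD8503A1E → PA=0x3D994
#3 VA=0x90000000E4F (r,kernel):
  lvl0: tbl 0x31, slot 18 ⇒ 0x10006 (P0/RW1/US1/PS0)
  ✗ PAGE_NOT_PRESENT  [1 reads]

Entries read for #3: 1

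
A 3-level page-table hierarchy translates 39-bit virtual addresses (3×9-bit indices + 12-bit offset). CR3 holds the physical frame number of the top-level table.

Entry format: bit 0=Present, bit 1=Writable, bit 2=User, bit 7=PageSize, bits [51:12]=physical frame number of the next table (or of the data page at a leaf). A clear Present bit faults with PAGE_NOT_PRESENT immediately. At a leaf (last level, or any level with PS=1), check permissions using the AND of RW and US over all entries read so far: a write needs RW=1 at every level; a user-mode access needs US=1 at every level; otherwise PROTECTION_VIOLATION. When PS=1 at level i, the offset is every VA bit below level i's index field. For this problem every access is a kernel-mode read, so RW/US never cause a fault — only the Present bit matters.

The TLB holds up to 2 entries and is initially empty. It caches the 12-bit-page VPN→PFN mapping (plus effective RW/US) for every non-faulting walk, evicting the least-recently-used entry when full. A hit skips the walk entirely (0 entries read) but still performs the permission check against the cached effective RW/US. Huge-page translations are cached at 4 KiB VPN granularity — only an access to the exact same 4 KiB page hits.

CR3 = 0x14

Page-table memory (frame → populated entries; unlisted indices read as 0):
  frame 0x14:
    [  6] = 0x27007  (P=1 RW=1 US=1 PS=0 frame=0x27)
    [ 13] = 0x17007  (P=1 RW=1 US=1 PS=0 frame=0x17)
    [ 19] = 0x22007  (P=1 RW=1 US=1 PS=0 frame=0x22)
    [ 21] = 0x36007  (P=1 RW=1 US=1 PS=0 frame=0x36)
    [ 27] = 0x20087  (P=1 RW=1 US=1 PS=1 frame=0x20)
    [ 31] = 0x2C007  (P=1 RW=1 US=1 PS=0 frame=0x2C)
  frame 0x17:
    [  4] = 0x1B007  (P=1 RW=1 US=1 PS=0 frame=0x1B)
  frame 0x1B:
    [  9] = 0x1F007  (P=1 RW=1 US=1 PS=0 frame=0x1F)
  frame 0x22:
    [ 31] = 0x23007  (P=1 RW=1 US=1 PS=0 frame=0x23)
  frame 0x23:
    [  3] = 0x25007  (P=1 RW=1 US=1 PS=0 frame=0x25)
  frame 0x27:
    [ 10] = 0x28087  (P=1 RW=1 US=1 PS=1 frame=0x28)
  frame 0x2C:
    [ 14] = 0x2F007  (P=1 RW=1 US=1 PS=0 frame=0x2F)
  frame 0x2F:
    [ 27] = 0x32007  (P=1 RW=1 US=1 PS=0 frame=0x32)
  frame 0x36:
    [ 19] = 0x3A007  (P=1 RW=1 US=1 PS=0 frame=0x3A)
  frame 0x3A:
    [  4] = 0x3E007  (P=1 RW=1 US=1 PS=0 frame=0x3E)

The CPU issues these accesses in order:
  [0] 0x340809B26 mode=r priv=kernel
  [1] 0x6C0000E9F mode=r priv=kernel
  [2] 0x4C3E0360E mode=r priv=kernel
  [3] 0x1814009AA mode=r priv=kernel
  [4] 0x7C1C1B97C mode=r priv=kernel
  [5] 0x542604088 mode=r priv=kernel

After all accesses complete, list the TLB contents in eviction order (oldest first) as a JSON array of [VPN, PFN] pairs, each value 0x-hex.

Trace:
#0 VA=0x340809B26 (r,kernel):
  [0] read 0x14 idx=13: raw=0x17007 flags P=1 W=1 U=1 S=0
  [1] read 0x17 idx=4: raw=0x1B007 flags P=1 W=1 U=1 S=0
  [2] read 0x1B idx=9: raw=0x1F007 flags P=1 W=1 U=1 S=0
  → PA=0x1FB26  (3 entries read)
#1 VA=0x6C0000E9F (r,kernel):
  [0] read 0x14 idx=27: raw=0x20087 flags P=1 W=1 U=1 S=1
  → PA=0x20E9F (huge @L0)  (1 entries read)
#2 VA=0x4C3E0360E (r,kernel):
  [0] read 0x14 idx=19: raw=0x22007 flags P=1 W=1 U=1 S=0
  [1] read 0x22 idx=31: raw=0x23007 flags P=1 W=1 U=1 S=0
  [2] read 0x23 idx=3: raw=0x25007 flags P=1 W=1 U=1 S=0
  → PA=0x2560E  (3 entries read)
#3 VA=0x1814009AA (r,kernel):
  [0] read 0x14 idx=6: raw=0x27007 flags P=1 W=1 U=1 S=0
  [1] read 0x27 idx=10: raw=0x28087 flags P=1 W=1 U=1 S=1
  → PA=0x289AA (huge @L1)  (2 entries read)
#4 VA=0x7C1C1B97C (r,kernel):
  [0] read 0x14 idx=31: raw=0x2C007 flags P=1 W=1 U=1 S=0
  [1] read 0x2C idx=14: raw=0x2F007 flags P=1 W=1 U=1 S=0
  [2] read 0x2F idx=27: raw=0x32007 flags P=1 W=1 U=1 S=0
  → PA=0x3297C  (3 entries read)
#5 VA=0x542604088 (r,kernel):
  [0] read 0x14 idx=21: raw=0x36007 flags P=1 W=1 U=1 S=0
  [1] read 0x36 idx=19: raw=0x3A007 flags P=1 W=1 U=1 S=0
  [2] read 0x3A idx=4: raw=0x3E007 flags P=1 W=1 U=1 S=0
  → PA=0x3E088  (3 entries read)

TLB: [["0x7C1C1B", "0x32"], ["0x542604", "0x3E"]]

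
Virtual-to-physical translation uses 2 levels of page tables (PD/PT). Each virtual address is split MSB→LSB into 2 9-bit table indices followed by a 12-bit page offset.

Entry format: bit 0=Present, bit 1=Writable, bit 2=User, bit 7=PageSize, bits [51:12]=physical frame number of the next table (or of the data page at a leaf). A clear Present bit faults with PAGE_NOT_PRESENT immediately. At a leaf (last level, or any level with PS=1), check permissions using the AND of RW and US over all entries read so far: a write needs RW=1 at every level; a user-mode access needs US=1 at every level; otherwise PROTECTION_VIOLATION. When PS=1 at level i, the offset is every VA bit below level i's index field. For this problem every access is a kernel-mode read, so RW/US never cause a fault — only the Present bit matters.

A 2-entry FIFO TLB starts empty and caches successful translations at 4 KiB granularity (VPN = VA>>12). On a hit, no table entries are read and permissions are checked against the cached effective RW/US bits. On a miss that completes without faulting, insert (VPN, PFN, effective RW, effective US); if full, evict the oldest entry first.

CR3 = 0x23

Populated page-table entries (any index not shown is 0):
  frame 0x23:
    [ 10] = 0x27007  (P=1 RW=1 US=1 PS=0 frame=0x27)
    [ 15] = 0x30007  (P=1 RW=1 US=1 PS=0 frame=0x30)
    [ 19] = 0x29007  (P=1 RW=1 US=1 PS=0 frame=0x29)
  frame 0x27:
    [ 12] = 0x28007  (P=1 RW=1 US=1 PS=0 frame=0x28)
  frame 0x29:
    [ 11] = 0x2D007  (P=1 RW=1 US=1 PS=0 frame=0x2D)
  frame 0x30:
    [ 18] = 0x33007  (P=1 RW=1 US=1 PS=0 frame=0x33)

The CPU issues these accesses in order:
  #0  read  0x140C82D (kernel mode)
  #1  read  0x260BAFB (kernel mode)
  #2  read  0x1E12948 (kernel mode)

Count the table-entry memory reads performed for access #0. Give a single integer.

Per-access translation:
#0 VA=0x140C82D (r,kernel):
  [0] read 0x23 idx=10: raw=0x27007 flags P=1 W=1 U=1 S=0
  [1] read 0x27 idx=12: raw=0x28007 flags P=1 W=1 U=1 S=0
  ✓ 0x2882D  — 2 lookups
#1 VA=0x260BAFB (r,kernel):
  [0] read 0x23 idx=19: raw=0x29007 flags P=1 W=1 U=1 S=0
  [1] read 0x29 idx=11: raw=0x2D007 flags P=1 W=1 U=1 S=0
  ✓ 0x2DAFB  — 2 lookups
#2 VA=0x1E12948 (r,kernel):
  [0] read 0x23 idx=15: raw=0x30007 flags P=1 W=1 U=1 S=0
  [1] read 0x30 idx=18: raw=0x33007 flags P=1 W=1 U=1 S=0
  ✓ 0x33948  — 2 lookups

Entries read for #0: 2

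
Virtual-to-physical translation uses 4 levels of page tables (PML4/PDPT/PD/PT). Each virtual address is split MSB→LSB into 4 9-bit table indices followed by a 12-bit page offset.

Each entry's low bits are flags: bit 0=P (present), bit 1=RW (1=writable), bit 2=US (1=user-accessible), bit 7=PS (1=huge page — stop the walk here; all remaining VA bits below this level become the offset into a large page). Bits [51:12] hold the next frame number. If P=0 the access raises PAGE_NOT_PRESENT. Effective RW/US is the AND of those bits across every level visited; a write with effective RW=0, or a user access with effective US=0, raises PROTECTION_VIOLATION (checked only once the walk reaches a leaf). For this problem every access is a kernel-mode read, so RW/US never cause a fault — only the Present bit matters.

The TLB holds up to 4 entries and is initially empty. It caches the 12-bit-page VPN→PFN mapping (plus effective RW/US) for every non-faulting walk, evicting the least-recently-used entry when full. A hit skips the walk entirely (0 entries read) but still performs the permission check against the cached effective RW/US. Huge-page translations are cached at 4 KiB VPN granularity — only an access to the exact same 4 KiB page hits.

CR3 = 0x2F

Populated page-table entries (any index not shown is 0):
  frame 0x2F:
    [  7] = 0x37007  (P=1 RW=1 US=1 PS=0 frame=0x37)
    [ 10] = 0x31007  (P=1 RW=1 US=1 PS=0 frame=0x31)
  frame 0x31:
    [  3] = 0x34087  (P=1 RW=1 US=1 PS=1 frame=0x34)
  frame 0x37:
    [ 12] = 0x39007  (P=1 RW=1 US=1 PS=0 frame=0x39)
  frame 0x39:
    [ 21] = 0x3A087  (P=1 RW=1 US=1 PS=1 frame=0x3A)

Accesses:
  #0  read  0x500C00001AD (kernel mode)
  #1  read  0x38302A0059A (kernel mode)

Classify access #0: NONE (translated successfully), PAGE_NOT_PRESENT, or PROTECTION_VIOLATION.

Trace:
#0 VA=0x500C00001AD (r,kernel):
  L0 @0x2F[10] → 0x31007  P=1,RW=1,US=1,PS=0
  L1 @0x31[3] → 0x34087  P=1,RW=1,US=1,PS=1
  ⇒ phys 0x341AD (huge @L1)  [2 reads]
#1 VA=0x38302A0059A (r,kernel):
  L0 @0x2F[7] → 0x37007  P=1,RW=1,US=1,PS=0
  L1 @0x37[12] → 0x39007  P=1,RW=1,US=1,PS=0
  L2 @0x39[21] → 0x3A087  P=1,RW=1,US=1,PS=1
  ⇒ phys 0x3A59A (huge @L2)  [3 reads]

Access #0 fault: NONE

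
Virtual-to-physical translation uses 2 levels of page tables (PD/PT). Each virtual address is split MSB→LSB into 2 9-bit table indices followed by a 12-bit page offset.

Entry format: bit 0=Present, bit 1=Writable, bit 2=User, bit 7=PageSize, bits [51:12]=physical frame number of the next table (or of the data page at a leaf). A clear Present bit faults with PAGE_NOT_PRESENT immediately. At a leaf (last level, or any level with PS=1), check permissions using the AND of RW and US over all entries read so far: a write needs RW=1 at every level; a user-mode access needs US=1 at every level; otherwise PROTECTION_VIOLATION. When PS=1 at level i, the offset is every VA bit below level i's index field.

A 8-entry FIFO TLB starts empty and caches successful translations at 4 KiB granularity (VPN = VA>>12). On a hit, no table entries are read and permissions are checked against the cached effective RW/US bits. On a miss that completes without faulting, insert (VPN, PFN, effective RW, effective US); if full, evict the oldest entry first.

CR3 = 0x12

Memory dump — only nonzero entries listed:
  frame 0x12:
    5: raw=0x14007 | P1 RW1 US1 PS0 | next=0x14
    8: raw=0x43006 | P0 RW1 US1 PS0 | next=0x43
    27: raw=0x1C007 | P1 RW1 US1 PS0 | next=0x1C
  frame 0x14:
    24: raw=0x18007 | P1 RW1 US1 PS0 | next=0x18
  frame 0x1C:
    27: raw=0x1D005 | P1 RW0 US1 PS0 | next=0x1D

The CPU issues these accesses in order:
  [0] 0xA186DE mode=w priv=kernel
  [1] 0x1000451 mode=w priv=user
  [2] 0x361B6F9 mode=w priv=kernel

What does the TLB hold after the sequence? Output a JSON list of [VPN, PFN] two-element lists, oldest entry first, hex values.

Trace:
#0 VA=0xA186DE (w,kernel):
  L0: frame=0x12 idx=5 entry=0x14007 [P=1 RW=1 US=1 PS=0]
  L1: frame=0x14 idx=24 entry=0x18007 [P=1 RW=1 US=1 PS=0]
  → PA=0x186DE  (2 entries read)
#1 VA=0x1000451 (w,user):
  L0: frame=0x12 idx=8 entry=0x43006 [P=0 RW=1 US=1 PS=0]
  ⇒ fault: PAGE_NOT_PRESENT  — 1 lookups
#2 VA=0x361B6F9 (w,kernel):
  L0: frame=0x12 idx=27 entry=0x1C007 [P=1 RW=1 US=1 PS=0]
  L1: frame=0x1C idx=27 entry=0x1D005 [P=1 RW=0 US=1 PS=0]
  ⇒ fault: PROTECTION_VIOLATION  — 2 lookups

TLB: [["0xA18", "0x18"]]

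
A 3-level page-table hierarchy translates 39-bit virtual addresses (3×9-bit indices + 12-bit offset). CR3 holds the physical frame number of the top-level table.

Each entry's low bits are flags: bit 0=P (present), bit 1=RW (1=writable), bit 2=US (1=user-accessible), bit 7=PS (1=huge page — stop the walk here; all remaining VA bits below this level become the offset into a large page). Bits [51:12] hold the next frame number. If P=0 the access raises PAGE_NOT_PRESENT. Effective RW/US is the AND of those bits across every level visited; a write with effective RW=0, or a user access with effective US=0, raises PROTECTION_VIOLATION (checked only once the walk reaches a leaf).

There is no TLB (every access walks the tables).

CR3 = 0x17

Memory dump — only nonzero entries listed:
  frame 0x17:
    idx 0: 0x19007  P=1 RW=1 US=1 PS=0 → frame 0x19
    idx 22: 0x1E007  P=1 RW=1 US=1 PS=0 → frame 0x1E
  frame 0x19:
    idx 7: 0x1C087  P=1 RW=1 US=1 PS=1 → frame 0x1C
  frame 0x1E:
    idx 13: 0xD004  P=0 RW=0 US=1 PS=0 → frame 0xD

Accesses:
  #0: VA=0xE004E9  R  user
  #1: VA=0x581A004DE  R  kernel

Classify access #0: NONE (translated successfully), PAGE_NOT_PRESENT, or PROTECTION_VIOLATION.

Trace:
#0 VA=0xE004E9 (r,user):
  lvl0: tbl 0x17, slot 0 ⇒ 0x19007 (P1/RW1/US1/PS0)
  lvl1: tbl 0x19, slot 7 ⇒ 0x1C087 (P1/RW1/US1/PS1)
  ⇒ phys 0x1C4E9 (huge @L1)  [2 reads]
#1 VA=0x581A004DE (r,kernel):
  lvl0: tbl 0x17, slot 22 ⇒ 0x1E007 (P1/RW1/US1/PS0)
  lvl1: tbl 0x1E, slot 13 ⇒ 0xD004 (P0/RW0/US1/PS0)
  ✗ PAGE_NOT_PRESENT  [2 reads]

Access #0 fault: NONE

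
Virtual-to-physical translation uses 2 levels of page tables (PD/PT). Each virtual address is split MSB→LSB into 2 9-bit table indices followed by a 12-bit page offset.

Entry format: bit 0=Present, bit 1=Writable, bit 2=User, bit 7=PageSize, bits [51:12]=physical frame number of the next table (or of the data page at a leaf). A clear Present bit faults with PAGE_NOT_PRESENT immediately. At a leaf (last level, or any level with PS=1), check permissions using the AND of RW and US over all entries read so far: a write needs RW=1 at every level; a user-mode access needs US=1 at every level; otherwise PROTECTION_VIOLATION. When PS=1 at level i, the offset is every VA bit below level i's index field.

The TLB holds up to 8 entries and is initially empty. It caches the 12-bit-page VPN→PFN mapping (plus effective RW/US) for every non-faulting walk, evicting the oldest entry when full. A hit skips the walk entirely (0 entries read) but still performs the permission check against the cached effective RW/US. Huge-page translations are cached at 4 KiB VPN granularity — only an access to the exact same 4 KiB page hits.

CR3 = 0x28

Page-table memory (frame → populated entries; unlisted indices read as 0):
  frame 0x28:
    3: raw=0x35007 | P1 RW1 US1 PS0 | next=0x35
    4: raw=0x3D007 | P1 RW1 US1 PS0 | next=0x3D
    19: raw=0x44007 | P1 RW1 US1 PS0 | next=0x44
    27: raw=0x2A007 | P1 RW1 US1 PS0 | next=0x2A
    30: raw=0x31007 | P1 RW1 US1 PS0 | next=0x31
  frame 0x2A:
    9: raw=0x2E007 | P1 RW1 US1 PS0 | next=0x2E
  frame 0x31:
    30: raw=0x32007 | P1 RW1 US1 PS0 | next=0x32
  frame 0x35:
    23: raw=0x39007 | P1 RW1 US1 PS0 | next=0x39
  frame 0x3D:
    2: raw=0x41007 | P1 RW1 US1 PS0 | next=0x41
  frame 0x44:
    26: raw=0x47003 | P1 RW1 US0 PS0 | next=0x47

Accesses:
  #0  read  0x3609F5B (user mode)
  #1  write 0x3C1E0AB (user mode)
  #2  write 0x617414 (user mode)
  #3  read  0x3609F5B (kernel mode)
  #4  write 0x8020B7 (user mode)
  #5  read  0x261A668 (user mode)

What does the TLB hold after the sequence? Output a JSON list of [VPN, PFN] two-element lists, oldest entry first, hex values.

Per-access translation:
#0 VA=0x3609F5B (r,user):
  lvl0: tbl 0x28, slot 27 ⇒ 0x2A007 (P1/RW1/US1/PS0)
  lvl1: tbl 0x2A, slot 9 ⇒ 0x2E007 (P1/RW1/US1/PS0)
  ⇒ phys 0x2EF5B  [2 reads]
#1 VA=0x3C1E0AB (w,user):
  lvl0: tbl 0x28, slot 30 ⇒ 0x31007 (P1/RW1/US1/PS0)
  lvl1: tbl 0x31, slot 30 ⇒ 0x32007 (P1/RW1/US1/PS0)
  ⇒ phys 0x320AB  [2 reads]
#2 VA=0x617414 (w,user):
  lvl0: tbl 0x28, slot 3 ⇒ 0x35007 (P1/RW1/US1/PS0)
  lvl1: tbl 0x35, slot 23 ⇒ 0x39007 (P1/RW1/US1/PS0)
  ⇒ phys 0x39414  [2 reads]
#3 VA=0x3609F5B (r,kernel):
  TLB hit vpn=0x3609 → PA=0x2EF5B
#4 VA=0x8020B7 (w,user):
  lvl0: tbl 0x28, slot 4 ⇒ 0x3D007 (P1/RW1/US1/PS0)
  lvl1: tbl 0x3D, slot 2 ⇒ 0x41007 (P1/RW1/US1/PS0)
  ⇒ phys 0x410B7  [2 reads]
#5 VA=0x261A668 (r,user):
  lvl0: tbl 0x28, slot 19 ⇒ 0x44007 (P1/RW1/US1/PS0)
  lvl1: tbl 0x44, slot 26 ⇒ 0x47003 (P1/RW1/US0/PS0)
  ⇒ fault: PROTECTION_VIOLATION  — 2 lookups

TLB: [["0x3609", "0x2E"], ["0x3C1E", "0x32"], ["0x617", "0x39"], ["0x802", "0x41"]]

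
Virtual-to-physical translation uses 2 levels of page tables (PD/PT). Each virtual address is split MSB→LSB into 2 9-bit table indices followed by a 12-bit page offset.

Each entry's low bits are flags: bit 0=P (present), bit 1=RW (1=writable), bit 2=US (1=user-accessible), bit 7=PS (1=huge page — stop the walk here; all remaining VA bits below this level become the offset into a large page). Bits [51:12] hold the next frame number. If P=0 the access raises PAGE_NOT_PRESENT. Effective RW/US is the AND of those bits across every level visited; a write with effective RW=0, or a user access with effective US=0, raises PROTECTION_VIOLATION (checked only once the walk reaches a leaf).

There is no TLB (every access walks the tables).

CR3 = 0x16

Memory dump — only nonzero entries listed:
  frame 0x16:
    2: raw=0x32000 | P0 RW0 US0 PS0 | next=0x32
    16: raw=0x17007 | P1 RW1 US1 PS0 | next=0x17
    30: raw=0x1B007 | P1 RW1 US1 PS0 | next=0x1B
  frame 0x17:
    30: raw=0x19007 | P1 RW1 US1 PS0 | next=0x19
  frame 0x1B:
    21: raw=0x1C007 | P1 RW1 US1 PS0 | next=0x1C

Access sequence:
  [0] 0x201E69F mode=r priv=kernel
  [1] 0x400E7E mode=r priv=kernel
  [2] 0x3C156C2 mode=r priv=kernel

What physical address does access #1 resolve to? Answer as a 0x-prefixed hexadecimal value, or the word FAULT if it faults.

Per-access translation:
#0 VA=0x201E69F (r,kernel):
  [0] read 0x16 idx=16: raw=0x17007 flags P=1 W=1 U=1 S=0
  [1] read 0x17 idx=30: raw=0x19007 flags P=1 W=1 U=1 S=0
  ⇒ phys 0x1969F  [2 reads]
#1 VA=0x400E7E (r,kernel):
  [0] read 0x16 idx=2: raw=0x32000 flags P=0 W=0 U=0 S=0
  ⇒ fault: PAGE_NOT_PRESENT  — 1 lookups
#2 VA=0x3C156C2 (r,kernel):
  [0] read 0x16 idx=30: raw=0x1B007 flags P=1 W=1 U=1 S=0
  [1] read 0x1B idx=21: raw=0x1C007 flags P=1 W=1 U=1 S=0
  ⇒ phys 0x1C6C2  [2 reads]

Access #1 PA: FAULT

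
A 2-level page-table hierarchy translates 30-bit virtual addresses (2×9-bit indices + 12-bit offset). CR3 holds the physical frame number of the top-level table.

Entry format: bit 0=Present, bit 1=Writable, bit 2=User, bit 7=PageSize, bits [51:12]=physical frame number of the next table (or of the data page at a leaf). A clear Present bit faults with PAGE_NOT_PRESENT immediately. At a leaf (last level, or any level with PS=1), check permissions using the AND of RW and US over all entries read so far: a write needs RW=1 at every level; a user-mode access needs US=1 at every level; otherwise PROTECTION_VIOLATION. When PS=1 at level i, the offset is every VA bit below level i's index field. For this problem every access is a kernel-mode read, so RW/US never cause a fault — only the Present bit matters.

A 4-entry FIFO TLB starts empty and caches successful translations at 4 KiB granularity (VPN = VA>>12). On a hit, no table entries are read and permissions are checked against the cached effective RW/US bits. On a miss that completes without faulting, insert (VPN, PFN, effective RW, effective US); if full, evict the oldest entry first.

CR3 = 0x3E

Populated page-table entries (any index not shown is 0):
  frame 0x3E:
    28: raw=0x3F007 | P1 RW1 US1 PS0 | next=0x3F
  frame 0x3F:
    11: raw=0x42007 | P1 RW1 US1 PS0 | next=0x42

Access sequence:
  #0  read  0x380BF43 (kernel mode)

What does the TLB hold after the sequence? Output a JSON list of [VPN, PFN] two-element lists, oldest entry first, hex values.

Trace:
#0 VA=0x380BF43 (r,kernel):
  [0] read 0x3E idx=28: raw=0x3F007 flags P=1 W=1 U=1 S=0
  [1] read 0x3F idx=11: raw=0x42007 flags P=1 W=1 U=1 S=0
  ✓ 0x42F43  — 2 lookups

TLB: [["0x380B", "0x42"]]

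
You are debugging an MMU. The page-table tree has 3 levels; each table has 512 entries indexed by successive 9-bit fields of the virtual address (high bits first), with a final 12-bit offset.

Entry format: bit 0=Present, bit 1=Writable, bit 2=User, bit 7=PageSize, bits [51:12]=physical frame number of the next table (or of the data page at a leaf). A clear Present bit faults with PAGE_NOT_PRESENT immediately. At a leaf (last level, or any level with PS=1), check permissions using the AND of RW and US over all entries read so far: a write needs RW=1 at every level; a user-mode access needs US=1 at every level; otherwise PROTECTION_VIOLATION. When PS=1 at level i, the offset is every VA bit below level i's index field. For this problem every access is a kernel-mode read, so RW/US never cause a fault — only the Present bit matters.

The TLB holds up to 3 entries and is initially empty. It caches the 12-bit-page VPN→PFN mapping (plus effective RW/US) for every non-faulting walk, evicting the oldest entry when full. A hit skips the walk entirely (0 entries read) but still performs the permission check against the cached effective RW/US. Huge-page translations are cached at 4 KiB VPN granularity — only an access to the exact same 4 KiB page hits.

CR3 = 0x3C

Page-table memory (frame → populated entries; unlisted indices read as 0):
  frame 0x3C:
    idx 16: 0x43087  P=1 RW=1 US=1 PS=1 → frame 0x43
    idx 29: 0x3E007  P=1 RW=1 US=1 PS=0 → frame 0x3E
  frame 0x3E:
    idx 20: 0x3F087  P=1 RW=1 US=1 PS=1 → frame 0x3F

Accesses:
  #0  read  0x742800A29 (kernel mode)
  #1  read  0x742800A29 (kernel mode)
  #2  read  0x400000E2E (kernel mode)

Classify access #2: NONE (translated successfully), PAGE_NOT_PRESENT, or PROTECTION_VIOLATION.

Per-access translation:
#0 VA=0x742800A29 (r,kernel):
  [0] read 0x3C idx=29: raw=0x3E007 flags P=1 W=1 U=1 S=0
  [1] read 0x3E idx=20: raw=0x3F087 flags P=1 W=1 U=1 S=1
  ⇒ phys 0x3FA29 (huge @L1)  [2 reads]
#1 VA=0x742800A29 (r,kernel):
  TLB hit vpn=0x742800 → PA=0x3FA29
#2 VA=0x400000E2E (r,kernel):
  [0] read 0x3C idx=16: raw=0x43087 flags P=1 W=1 U=1 S=1
  ⇒ phys 0x43E2E (huge @L0)  [1 reads]

Access #2 fault: NONE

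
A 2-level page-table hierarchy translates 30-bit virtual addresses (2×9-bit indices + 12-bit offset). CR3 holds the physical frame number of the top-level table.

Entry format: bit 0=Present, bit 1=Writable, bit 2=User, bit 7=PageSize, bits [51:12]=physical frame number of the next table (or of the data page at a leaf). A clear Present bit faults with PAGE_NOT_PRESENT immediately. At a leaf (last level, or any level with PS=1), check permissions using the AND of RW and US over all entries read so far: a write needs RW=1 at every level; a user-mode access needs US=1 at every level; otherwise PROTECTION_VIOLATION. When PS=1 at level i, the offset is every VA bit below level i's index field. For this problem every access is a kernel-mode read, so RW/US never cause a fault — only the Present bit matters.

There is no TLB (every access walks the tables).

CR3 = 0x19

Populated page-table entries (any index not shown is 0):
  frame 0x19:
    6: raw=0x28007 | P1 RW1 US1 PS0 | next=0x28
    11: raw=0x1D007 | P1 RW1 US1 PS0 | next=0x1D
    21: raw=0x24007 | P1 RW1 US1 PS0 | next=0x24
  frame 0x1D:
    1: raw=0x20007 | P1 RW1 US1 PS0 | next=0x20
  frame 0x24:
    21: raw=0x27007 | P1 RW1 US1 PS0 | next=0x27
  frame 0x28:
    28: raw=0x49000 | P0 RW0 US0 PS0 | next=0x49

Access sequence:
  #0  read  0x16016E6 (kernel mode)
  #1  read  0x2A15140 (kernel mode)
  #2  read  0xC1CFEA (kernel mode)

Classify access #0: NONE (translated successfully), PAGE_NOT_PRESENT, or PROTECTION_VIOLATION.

Walk each access:
#0 VA=0x16016E6 (r,kernel):
  L0 @0x19[11] → 0x1D007  P=1,RW=1,US=1,PS=0
  L1 @0x1D[1] → 0x20007  P=1,RW=1,US=1,PS=0
  ✓ 0x206E6  — 2 lookups
#1 VA=0x2A15140 (r,kernel):
  L0 @0x19[21] → 0x24007  P=1,RW=1,US=1,PS=0
  L1 @0x24[21] → 0x27007  P=1,RW=1,US=1,PS=0
  ✓ 0x27140  — 2 lookups
#2 VA=0xC1CFEA (r,kernel):
  L0 @0x19[6] → 0x28007  P=1,RW=1,US=1,PS=0
  L1 @0x28[28] → 0x49000  P=0,RW=0,US=0,PS=0
  ✗ PAGE_NOT_PRESENT  [2 reads]

Access #0 fault: NONE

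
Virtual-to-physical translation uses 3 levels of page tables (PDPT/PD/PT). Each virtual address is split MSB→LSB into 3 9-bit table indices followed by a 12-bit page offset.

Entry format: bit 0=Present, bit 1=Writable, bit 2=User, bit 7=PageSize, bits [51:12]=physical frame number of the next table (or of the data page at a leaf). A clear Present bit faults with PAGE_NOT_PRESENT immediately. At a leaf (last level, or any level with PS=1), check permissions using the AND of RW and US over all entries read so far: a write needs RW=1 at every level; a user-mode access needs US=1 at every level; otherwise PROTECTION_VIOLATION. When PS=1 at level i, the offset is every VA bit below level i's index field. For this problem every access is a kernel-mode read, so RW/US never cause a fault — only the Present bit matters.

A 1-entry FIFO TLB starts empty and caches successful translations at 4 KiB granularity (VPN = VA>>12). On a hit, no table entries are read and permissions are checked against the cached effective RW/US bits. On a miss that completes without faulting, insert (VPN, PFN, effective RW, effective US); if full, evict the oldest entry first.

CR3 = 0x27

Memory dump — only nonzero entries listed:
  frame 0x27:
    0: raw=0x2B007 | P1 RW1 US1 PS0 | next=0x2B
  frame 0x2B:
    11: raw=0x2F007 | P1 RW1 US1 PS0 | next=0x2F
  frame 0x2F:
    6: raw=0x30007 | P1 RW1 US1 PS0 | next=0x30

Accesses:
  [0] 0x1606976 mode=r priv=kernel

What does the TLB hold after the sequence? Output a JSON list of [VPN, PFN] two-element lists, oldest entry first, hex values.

Per-access translation:
#0 VA=0x1606976 (r,kernel):
  [0] read 0x27 idx=0: raw=0x2B007 flags P=1 W=1 U=1 S=0
  [1] read 0x2B idx=11: raw=0x2F007 flags P=1 W=1 U=1 S=0
  [2] read 0x2F idx=6: raw=0x30007 flags P=1 W=1 U=1 S=0
  ⇒ phys 0x30976  [3 reads]

TLB: [["0x1606", "0x30"]]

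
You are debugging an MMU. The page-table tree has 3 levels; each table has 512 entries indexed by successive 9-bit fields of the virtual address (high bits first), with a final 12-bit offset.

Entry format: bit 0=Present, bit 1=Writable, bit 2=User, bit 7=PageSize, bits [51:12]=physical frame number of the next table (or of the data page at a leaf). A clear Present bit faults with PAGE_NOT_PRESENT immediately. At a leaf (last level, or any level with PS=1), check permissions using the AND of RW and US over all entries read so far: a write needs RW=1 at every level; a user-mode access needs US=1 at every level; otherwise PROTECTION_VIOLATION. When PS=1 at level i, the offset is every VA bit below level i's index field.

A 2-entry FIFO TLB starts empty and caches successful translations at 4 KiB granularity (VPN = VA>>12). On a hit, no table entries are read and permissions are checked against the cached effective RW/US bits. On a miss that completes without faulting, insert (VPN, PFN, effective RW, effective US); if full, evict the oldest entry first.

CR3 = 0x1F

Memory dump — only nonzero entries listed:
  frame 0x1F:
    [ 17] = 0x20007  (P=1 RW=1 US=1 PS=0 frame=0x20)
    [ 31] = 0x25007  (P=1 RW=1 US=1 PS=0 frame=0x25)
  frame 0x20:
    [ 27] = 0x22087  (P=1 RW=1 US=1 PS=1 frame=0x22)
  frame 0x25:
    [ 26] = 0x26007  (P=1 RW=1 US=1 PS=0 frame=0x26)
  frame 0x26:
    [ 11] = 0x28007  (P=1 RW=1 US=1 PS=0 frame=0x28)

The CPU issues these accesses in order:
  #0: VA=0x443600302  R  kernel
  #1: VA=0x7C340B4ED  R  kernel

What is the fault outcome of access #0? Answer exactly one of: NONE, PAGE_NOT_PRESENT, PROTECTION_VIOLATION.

Per-access translation:
#0 VA=0x443600302 (r,kernel):
  L0 @0x1F[17] → 0x20007  P=1,RW=1,US=1,PS=0
  L1 @0x20[27] → 0x22087  P=1,RW=1,US=1,PS=1
  ⇒ phys 0x22302 (huge @L1)  [2 reads]
#1 VA=0x7C340B4ED (r,kernel):
  L0 @0x1F[31] → 0x25007  P=1,RW=1,US=1,PS=0
  L1 @0x25[26] → 0x26007  P=1,RW=1,US=1,PS=0
  L2 @0x26[11] → 0x28007  P=1,RW=1,US=1,PS=0
  ⇒ phys 0x284ED  [3 reads]

Access #0 fault: NONE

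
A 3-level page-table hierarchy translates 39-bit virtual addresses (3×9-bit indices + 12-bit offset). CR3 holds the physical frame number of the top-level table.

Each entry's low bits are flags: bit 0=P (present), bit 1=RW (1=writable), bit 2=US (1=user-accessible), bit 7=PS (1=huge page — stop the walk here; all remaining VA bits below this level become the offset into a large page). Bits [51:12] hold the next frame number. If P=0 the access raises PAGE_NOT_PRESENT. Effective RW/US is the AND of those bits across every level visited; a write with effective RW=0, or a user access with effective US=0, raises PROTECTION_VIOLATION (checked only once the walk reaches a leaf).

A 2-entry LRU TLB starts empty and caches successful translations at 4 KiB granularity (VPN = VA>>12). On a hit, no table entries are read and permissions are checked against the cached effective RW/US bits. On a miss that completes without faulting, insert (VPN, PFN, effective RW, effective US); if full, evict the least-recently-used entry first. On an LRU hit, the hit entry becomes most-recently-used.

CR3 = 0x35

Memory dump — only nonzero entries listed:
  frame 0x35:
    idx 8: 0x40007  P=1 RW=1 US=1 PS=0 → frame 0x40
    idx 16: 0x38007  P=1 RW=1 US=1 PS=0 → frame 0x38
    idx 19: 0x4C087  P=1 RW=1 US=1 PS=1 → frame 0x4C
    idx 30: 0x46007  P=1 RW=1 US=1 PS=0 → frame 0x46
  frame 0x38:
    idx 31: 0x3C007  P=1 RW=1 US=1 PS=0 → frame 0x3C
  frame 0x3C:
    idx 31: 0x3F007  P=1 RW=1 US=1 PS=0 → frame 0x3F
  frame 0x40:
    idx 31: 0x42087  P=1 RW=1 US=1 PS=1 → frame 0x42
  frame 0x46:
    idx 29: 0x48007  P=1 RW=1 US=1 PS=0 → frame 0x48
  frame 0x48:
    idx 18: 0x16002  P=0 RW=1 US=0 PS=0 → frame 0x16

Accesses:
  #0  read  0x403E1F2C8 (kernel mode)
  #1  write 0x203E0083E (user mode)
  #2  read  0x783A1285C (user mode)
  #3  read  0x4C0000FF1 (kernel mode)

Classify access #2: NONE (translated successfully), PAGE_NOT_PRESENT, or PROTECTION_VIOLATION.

Trace:
#0 VA=0x403E1F2C8 (r,kernel):
  L0: frame=0x35 idx=16 entry=0x38007 [P=1 RW=1 US=1 PS=0]
  L1: frame=0x38 idx=31 entry=0x3C007 [P=1 RW=1 US=1 PS=0]
  L2: frame=0x3C idx=31 entry=0x3F007 [P=1 RW=1 US=1 PS=0]
  → PA=0x3F2C8  (3 entries read)
#1 VA=0x203E0083E (w,user):
  L0: frame=0x35 idx=8 entry=0x40007 [P=1 RW=1 US=1 PS=0]
  L1: frame=0x40 idx=31 entry=0x42087 [P=1 RW=1 US=1 PS=1]
  → PA=0x4283E (huge @L1)  (2 entries read)
#2 VA=0x783A1285C (r,user):
  L0: frame=0x35 idx=30 entry=0x46007 [P=1 RW=1 US=1 PS=0]
  L1: frame=0x46 idx=29 entry=0x48007 [P=1 RW=1 US=1 PS=0]
  L2: frame=0x48 idx=18 entry=0x16002 [P=0 RW=1 US=0 PS=0]
  ⇒ fault: PAGE_NOT_PRESENT  — 3 lookups
#3 VA=0x4C0000FF1 (r,kernel):
  L0: frame=0x35 idx=19 entry=0x4C087 [P=1 RW=1 US=1 PS=1]
  → PA=0x4CFF1 (huge @L0)  (1 entries read)

Access #2 fault: PAGE_NOT_PRESENT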